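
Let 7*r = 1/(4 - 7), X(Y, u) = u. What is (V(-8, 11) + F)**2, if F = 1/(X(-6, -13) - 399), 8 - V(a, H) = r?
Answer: 4845134449/74857104 ≈ 64.725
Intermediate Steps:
r = -1/21 (r = 1/(7*(4 - 7)) = (1/7)/(-3) = (1/7)*(-1/3) = -1/21 ≈ -0.047619)
V(a, H) = 169/21 (V(a, H) = 8 - 1*(-1/21) = 8 + 1/21 = 169/21)
F = -1/412 (F = 1/(-13 - 399) = 1/(-412) = -1/412 ≈ -0.0024272)
(V(-8, 11) + F)**2 = (169/21 - 1/412)**2 = (69607/8652)**2 = 4845134449/74857104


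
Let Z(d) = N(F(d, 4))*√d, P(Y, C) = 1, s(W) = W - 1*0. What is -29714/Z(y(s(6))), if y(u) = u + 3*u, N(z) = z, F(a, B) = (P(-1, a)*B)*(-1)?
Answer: 14857*√6/24 ≈ 1516.3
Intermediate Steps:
s(W) = W (s(W) = W + 0 = W)
F(a, B) = -B (F(a, B) = (1*B)*(-1) = B*(-1) = -B)
y(u) = 4*u
Z(d) = -4*√d (Z(d) = (-1*4)*√d = -4*√d)
-29714/Z(y(s(6))) = -29714*(-√6/48) = -(-14857)*√6/24 = 14857*√6/24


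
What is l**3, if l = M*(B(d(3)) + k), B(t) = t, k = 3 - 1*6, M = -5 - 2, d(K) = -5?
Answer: 175616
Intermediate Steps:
M = -7
k = -3 (k = 3 - 6 = -3)
l = 56 (l = -7*(-5 - 3) = -7*(-8) = 56)
l**3 = 56**3 = 175616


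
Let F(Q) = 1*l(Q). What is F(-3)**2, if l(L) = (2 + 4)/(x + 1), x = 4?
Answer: 36/25 ≈ 1.4400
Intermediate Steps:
l(L) = 6/5 (l(L) = (2 + 4)/(4 + 1) = 6/5)
F(Q) = 6/5 (F(Q) = 1*(6/5) = 6/5)
F(-3)**2 = (6/5)**2 = 36/25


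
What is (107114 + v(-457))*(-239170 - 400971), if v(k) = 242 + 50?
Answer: -68754984246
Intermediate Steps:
v(k) = 292
(107114 + v(-457))*(-239170 - 400971) = (107114 + 292)*(-239170 - 400971) = 107406*(-640141) = -68754984246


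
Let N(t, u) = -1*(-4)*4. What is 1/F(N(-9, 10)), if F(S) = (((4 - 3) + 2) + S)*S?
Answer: 1/304 ≈ 0.0032895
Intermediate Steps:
N(t, u) = 16 (N(t, u) = 4*4 = 16)
F(S) = S*(3 + S) (F(S) = ((1 + 2) + S)*S = (3 + S)*S = S*(3 + S))
1/F(N(-9, 10)) = 1/(16*(3 + 16)) = 1/(16*19) = 1/304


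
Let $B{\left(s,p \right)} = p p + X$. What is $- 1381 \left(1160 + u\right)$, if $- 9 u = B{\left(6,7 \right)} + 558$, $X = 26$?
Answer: $- \frac{4514489}{3} \approx -1.5048 \cdot 10^{6}$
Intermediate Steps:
$B{\left(s,p \right)} = 26 + p^{2}$ ($B{\left(s,p \right)} = p p + 26 = p^{2} + 26 = 26 + p^{2}$)
$u = - \frac{211}{3}$ ($u = - \frac{\left(26 + 7^{2}\right) + 558}{9} = - \frac{\left(26 + 49\right) + 558}{9} = - \frac{75 + 558}{9} = \left(- \frac{1}{9}\right) 633 = - \frac{211}{3} \approx -70.333$)
$- 1381 \left(1160 + u\right) = - 1381 \left(1160 - \frac{211}{3}\right) = \left(-1381\right) \frac{3269}{3} = - \frac{4514489}{3}$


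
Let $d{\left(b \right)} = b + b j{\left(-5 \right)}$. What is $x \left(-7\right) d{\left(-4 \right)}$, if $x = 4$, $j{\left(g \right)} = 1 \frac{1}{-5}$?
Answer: $\frac{448}{5} \approx 89.6$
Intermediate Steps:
$j{\left(g \right)} = - \frac{1}{5}$ ($j{\left(g \right)} = 1 \left(- \frac{1}{5}\right) = - \frac{1}{5}$)
$d{\left(b \right)} = \frac{4 b}{5}$ ($d{\left(b \right)} = b + b \left(- \frac{1}{5}\right) = b - \frac{b}{5} = \frac{4 b}{5}$)
$x \left(-7\right) d{\left(-4 \right)} = 4 \left(-7\right) \frac{4}{5} \left(-4\right) = \left(-28\right) \left(- \frac{16}{5}\right) = \frac{448}{5}$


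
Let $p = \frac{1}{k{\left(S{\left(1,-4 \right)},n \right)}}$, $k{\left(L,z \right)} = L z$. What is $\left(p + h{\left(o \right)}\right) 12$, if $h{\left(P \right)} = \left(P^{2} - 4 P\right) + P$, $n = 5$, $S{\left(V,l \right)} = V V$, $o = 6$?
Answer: $\frac{1092}{5} \approx 218.4$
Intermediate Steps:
$S{\left(V,l \right)} = V^{2}$
$h{\left(P \right)} = P^{2} - 3 P$
$p = \frac{1}{5}$ ($p = \frac{1}{1^{2} \cdot 5} = \frac{1}{1 \cdot 5} = \frac{1}{5} \approx 0.2$)
$\left(p + h{\left(o \right)}\right) 12 = \left(\frac{1}{5} + 6 \left(-3 + 6\right)\right) 12 = \left(\frac{1}{5} + 6 \cdot 3\right) 12 = \left(\frac{1}{5} + 18\right) 12 = \frac{91}{5} \cdot 12 = \frac{1092}{5}$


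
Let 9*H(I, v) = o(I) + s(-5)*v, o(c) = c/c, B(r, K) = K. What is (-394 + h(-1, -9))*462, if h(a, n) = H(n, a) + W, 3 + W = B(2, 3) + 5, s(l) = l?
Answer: -179410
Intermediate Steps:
o(c) = 1
H(I, v) = ⅑ - 5*v/9 (H(I, v) = (1 - 5*v)/9 = ⅑ - 5*v/9)
W = 5 (W = -3 + (3 + 5) = -3 + 8 = 5)
h(a, n) = 46/9 - 5*a/9 (h(a, n) = (⅑ - 5*a/9) + 5 = 46/9 - 5*a/9)
(-394 + h(-1, -9))*462 = (-394 + (46/9 - 5/9*(-1)))*462 = (-394 + (46/9 + 5/9))*462 = (-394 + 17/3)*462 = -1165/3*462 = -179410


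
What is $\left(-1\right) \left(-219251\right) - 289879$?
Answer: $-70628$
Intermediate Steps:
$\left(-1\right) \left(-219251\right) - 289879 = 219251 - 289879 = -70628$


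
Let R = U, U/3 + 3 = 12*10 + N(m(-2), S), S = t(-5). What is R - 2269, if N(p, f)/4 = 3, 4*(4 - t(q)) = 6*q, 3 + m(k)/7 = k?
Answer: -1882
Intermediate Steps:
m(k) = -21 + 7*k
t(q) = 4 - 3*q/2
S = 23/2 (S = 4 - 3/2*(-5) = 4 + 15/2 = 23/2 ≈ 11.500)
N(p, f) = 12 (N(p, f) = 4*3 = 12)
U = 387 (U = -9 + 3*(12*10 + 12) = -9 + 3*(120 + 12) = -9 + 3*132 = -9 + 396 = 387)
R = 387
R - 2269 = 387 - 2269 = -1882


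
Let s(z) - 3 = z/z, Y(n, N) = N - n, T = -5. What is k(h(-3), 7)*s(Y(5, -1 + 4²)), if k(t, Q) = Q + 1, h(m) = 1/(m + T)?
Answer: 32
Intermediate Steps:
h(m) = 1/(-5 + m) (h(m) = 1/(m - 5) = 1/(-5 + m))
s(z) = 4 (s(z) = 3 + z/z = 3 + 1 = 4)
k(t, Q) = 1 + Q
k(h(-3), 7)*s(Y(5, -1 + 4²)) = (1 + 7)*4 = 8*4 = 32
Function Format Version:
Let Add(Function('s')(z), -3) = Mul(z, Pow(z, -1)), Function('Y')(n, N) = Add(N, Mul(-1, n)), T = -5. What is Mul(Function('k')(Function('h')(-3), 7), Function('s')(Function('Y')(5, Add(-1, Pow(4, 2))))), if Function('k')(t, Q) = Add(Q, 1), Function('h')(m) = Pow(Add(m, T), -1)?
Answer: 32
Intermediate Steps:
Function('h')(m) = Pow(Add(-5, m), -1) (Function('h')(m) = Pow(Add(m, -5), -1) = Pow(Add(-5, m), -1))
Function('s')(z) = 4 (Function('s')(z) = Add(3, Mul(z, Pow(z, -1))) = Add(3, 1) = 4)
Function('k')(t, Q) = Add(1, Q)
Mul(Function('k')(Function('h')(-3), 7), Function('s')(Function('Y')(5, Add(-1, Pow(4, 2))))) = Mul(Add(1, 7), 4) = Mul(8, 4) = 32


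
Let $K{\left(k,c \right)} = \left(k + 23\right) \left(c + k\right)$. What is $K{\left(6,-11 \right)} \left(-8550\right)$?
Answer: $1239750$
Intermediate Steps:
$K{\left(k,c \right)} = \left(23 + k\right) \left(c + k\right)$
$K{\left(6,-11 \right)} \left(-8550\right) = \left(6^{2} + 23 \left(-11\right) + 23 \cdot 6 - 66\right) \left(-8550\right) = \left(36 - 253 + 138 - 66\right) \left(-8550\right) = \left(-145\right) \left(-8550\right) = 1239750$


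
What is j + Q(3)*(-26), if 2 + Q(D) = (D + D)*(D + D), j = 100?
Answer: -784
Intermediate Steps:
Q(D) = -2 + 4*D² (Q(D) = -2 + (D + D)*(D + D) = -2 + (2*D)*(2*D) = -2 + 4*D²)
j + Q(3)*(-26) = 100 + (-2 + 4*3²)*(-26) = 100 + (-2 + 4*9)*(-26) = 100 + (-2 + 36)*(-26) = 100 + 34*(-26) = 100 - 884 = -784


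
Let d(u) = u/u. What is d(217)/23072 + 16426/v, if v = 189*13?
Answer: 54140447/8098272 ≈ 6.6854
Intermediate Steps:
d(u) = 1
v = 2457
d(217)/23072 + 16426/v = 1/23072 + 16426/2457 = 54140447/8098272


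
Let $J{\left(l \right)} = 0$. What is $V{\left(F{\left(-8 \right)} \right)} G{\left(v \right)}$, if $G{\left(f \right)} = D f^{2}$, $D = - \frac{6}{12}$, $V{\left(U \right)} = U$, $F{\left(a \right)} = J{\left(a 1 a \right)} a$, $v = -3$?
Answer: $0$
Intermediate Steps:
$F{\left(a \right)} = 0$ ($F{\left(a \right)} = 0 a = 0$)
$D = - \frac{1}{2}$ ($D = \left(-6\right) \frac{1}{12} = - \frac{1}{2} \approx -0.5$)
$G{\left(f \right)} = - \frac{f^{2}}{2}$
$V{\left(F{\left(-8 \right)} \right)} G{\left(v \right)} = 0 \left(- \frac{\left(-3\right)^{2}}{2}\right) = 0 \left(\left(- \frac{1}{2}\right) 9\right) = 0 \left(- \frac{9}{2}\right) = 0$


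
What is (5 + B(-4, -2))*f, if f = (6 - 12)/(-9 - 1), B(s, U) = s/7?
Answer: 93/35 ≈ 2.6571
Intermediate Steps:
B(s, U) = s/7 (B(s, U) = s*(⅐) = s/7)
f = ⅗ (f = -6/(-10) = -6*(-⅒) = ⅗ ≈ 0.60000)
(5 + B(-4, -2))*f = (5 + (⅐)*(-4))*(⅗) = (5 - 4/7)*(⅗) = (31/7)*(⅗) = 93/35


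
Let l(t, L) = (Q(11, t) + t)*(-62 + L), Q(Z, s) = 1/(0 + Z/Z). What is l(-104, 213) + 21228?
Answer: 5675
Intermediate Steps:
Q(Z, s) = 1 (Q(Z, s) = 1/(0 + 1) = 1/1 = 1)
l(t, L) = (1 + t)*(-62 + L)
l(-104, 213) + 21228 = (-62 + 213 - 62*(-104) + 213*(-104)) + 21228 = (-62 + 213 + 6448 - 22152) + 21228 = -15553 + 21228 = 5675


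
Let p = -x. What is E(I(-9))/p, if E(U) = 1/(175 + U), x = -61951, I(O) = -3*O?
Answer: 1/12514102 ≈ 7.9910e-8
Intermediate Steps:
p = 61951 (p = -1*(-61951) = 61951)
E(I(-9))/p = 1/((175 - 3*(-9))*61951) = (1/61951)/(175 + 27) = (1/61951)/202 = (1/202)*(1/61951) = 1/12514102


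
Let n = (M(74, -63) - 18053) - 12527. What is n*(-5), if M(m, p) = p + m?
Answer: 152845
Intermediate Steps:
M(m, p) = m + p
n = -30569 (n = ((74 - 63) - 18053) - 12527 = (11 - 18053) - 12527 = -18042 - 12527 = -30569)
n*(-5) = -30569*(-5) = 152845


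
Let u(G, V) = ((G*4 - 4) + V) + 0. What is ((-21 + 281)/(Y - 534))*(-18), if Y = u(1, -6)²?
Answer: 780/83 ≈ 9.3976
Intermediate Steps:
u(G, V) = -4 + V + 4*G (u(G, V) = ((4*G - 4) + V) + 0 = ((-4 + 4*G) + V) + 0 = (-4 + V + 4*G) + 0 = -4 + V + 4*G)
Y = 36 (Y = (-4 - 6 + 4*1)² = (-4 - 6 + 4)² = (-6)² = 36)
((-21 + 281)/(Y - 534))*(-18) = ((-21 + 281)/(36 - 534))*(-18) = (260/(-498))*(-18) = (260*(-1/498))*(-18) = -130/249*(-18) = 780/83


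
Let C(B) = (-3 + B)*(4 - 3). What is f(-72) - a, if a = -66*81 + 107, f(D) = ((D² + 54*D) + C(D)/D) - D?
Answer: 158593/24 ≈ 6608.0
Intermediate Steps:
C(B) = -3 + B (C(B) = (-3 + B)*1 = -3 + B)
f(D) = D² + 53*D + (-3 + D)/D (f(D) = ((D² + 54*D) + (-3 + D)/D) - D = (D² + 54*D + (-3 + D)/D) - D = D² + 53*D + (-3 + D)/D)
a = -5239 (a = -5346 + 107 = -5239)
f(-72) - a = (-3 - 72 + (-72)²*(53 - 72))/(-72) - 1*(-5239) = -(-3 - 72 + 5184*(-19))/72 + 5239 = -(-3 - 72 - 98496)/72 + 5239 = -1/72*(-98571) + 5239 = 32857/24 + 5239 = 158593/24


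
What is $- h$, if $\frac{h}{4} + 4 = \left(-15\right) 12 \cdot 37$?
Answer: $26656$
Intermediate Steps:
$h = -26656$ ($h = -16 + 4 \left(-15\right) 12 \cdot 37 = -16 + 4 \left(\left(-180\right) 37\right) = -16 + 4 \left(-6660\right) = -16 - 26640 = -26656$)
$- h = \left(-1\right) \left(-26656\right) = 26656$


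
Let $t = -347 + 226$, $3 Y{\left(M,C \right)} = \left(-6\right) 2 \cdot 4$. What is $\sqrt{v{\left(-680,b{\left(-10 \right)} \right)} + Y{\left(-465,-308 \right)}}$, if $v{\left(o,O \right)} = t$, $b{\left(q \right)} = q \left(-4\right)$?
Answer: $i \sqrt{137} \approx 11.705 i$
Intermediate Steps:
$Y{\left(M,C \right)} = -16$ ($Y{\left(M,C \right)} = \frac{\left(-6\right) 2 \cdot 4}{3} = \frac{\left(-12\right) 4}{3} = \frac{1}{3} \left(-48\right) = -16$)
$b{\left(q \right)} = - 4 q$
$t = -121$
$v{\left(o,O \right)} = -121$
$\sqrt{v{\left(-680,b{\left(-10 \right)} \right)} + Y{\left(-465,-308 \right)}} = \sqrt{-121 - 16} = \sqrt{-137} = i \sqrt{137}$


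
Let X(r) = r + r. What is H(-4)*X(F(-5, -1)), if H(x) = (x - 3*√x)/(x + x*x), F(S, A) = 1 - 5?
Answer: 8/3 + 4*I ≈ 2.6667 + 4.0*I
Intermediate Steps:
F(S, A) = -4
X(r) = 2*r
H(x) = (x - 3*√x)/(x + x²)
H(-4)*X(F(-5, -1)) = ((-4 - 6*I)/((-4)*(1 - 4)))*(2*(-4)) = -¼*(-4 - 6*I)/(-3)*(-8) = -¼*(-⅓)*(-4 - 6*I)*(-8) = (-⅓ - I/2)*(-8) = 8/3 + 4*I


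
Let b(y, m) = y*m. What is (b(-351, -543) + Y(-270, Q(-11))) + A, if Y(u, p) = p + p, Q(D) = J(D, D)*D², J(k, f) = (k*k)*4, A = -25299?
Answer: 282422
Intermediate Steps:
b(y, m) = m*y
J(k, f) = 4*k² (J(k, f) = k²*4 = 4*k²)
Q(D) = 4*D⁴ (Q(D) = (4*D²)*D² = 4*D⁴)
Y(u, p) = 2*p
(b(-351, -543) + Y(-270, Q(-11))) + A = (-543*(-351) + 2*(4*(-11)⁴)) - 25299 = (190593 + 2*(4*14641)) - 25299 = (190593 + 2*58564) - 25299 = (190593 + 117128) - 25299 = 307721 - 25299 = 282422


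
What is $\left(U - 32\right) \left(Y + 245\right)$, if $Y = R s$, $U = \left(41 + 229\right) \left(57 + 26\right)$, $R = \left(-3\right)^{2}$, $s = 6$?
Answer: $6691022$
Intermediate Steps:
$R = 9$
$U = 22410$ ($U = 270 \cdot 83 = 22410$)
$Y = 54$ ($Y = 9 \cdot 6 = 54$)
$\left(U - 32\right) \left(Y + 245\right) = \left(22410 - 32\right) \left(54 + 245\right) = 22378 \cdot 299 = 6691022$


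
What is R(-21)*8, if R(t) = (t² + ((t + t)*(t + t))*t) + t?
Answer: -292992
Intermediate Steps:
R(t) = t + t² + 4*t³ (R(t) = (t² + ((2*t)*(2*t))*t) + t = (t² + (4*t²)*t) + t = (t² + 4*t³) + t = t + t² + 4*t³)
R(-21)*8 = -21*(1 - 21 + 4*(-21)²)*8 = -21*(1 - 21 + 4*441)*8 = -21*(1 - 21 + 1764)*8 = -21*1744*8 = -36624*8 = -292992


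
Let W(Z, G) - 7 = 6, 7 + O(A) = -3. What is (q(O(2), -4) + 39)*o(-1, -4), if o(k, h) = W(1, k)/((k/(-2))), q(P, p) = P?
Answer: 754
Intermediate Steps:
O(A) = -10 (O(A) = -7 - 3 = -10)
W(Z, G) = 13 (W(Z, G) = 7 + 6 = 13)
o(k, h) = -26/k (o(k, h) = 13/((k/(-2))) = 13/((k*(-1/2))) = 13/((-k/2)) = 13*(-2/k) = -26/k)
(q(O(2), -4) + 39)*o(-1, -4) = (-10 + 39)*(-26/(-1)) = 29*(-26*(-1)) = 29*26 = 754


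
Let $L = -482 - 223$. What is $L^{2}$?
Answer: $497025$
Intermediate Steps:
$L = -705$
$L^{2} = \left(-705\right)^{2} = 497025$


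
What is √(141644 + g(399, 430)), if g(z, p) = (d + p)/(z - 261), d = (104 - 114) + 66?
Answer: √74931539/23 ≈ 376.36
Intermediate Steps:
d = 56 (d = -10 + 66 = 56)
g(z, p) = (56 + p)/(-261 + z) (g(z, p) = (56 + p)/(z - 261) = (56 + p)/(-261 + z))
√(141644 + g(399, 430)) = √(141644 + (56 + 430)/(-261 + 399)) = √(141644 + 486/138) = √(141644 + (1/138)*486) = √(141644 + 81/23) = √(3257893/23) = √74931539/23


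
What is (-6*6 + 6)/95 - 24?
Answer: -462/19 ≈ -24.316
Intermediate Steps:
(-6*6 + 6)/95 - 24 = (-36 + 6)*(1/95) - 24 = -30*1/95 - 24 = -6/19 - 24 = -462/19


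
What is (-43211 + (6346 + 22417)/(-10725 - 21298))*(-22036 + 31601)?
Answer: -13235804202040/32023 ≈ -4.1332e+8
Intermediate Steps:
(-43211 + (6346 + 22417)/(-10725 - 21298))*(-22036 + 31601) = (-43211 + 28763/(-32023))*9565 = (-43211 + 28763*(-1/32023))*9565 = (-43211 - 28763/32023)*9565 = -1383774616/32023*9565 = -13235804202040/32023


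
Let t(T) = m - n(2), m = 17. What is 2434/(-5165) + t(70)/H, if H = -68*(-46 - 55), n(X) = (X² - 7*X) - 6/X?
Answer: -8280881/17736610 ≈ -0.46688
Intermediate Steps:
n(X) = X² - 7*X - 6/X
t(T) = 30 (t(T) = 17 - (-6 + 2²*(-7 + 2))/2 = 17 - (-6 + 4*(-5))/2 = 17 - (-6 - 20)/2 = 17 - (-26)/2 = 17 - 1*(-13) = 17 + 13 = 30)
H = 6868 (H = -68*(-101) = 6868)
2434/(-5165) + t(70)/H = 2434/(-5165) + 30/6868 = 2434*(-1/5165) + 30*(1/6868) = -2434/5165 + 15/3434 = -8280881/17736610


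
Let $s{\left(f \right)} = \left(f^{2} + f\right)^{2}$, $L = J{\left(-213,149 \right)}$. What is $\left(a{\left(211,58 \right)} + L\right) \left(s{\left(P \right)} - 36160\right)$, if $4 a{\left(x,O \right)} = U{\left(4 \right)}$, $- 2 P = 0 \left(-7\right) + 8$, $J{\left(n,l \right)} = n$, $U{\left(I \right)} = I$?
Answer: $7635392$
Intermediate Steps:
$L = -213$
$P = -4$ ($P = - \frac{0 \left(-7\right) + 8}{2} = - \frac{0 + 8}{2} = \left(- \frac{1}{2}\right) 8 = -4$)
$a{\left(x,O \right)} = 1$ ($a{\left(x,O \right)} = \frac{1}{4} \cdot 4 = 1$)
$s{\left(f \right)} = \left(f + f^{2}\right)^{2}$
$\left(a{\left(211,58 \right)} + L\right) \left(s{\left(P \right)} - 36160\right) = \left(1 - 213\right) \left(\left(-4\right)^{2} \left(1 - 4\right)^{2} - 36160\right) = - 212 \left(16 \left(-3\right)^{2} - 36160\right) = - 212 \left(16 \cdot 9 - 36160\right) = - 212 \left(144 - 36160\right) = \left(-212\right) \left(-36016\right) = 7635392$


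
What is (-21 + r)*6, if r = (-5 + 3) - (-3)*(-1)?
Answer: -156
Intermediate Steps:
r = -5 (r = -2 - 1*3 = -2 - 3 = -5)
(-21 + r)*6 = (-21 - 5)*6 = -26*6 = -156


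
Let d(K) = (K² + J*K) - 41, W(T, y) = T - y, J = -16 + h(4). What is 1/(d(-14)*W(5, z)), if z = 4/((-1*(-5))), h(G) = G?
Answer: 5/6783 ≈ 0.00073714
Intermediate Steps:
J = -12 (J = -16 + 4 = -12)
z = ⅘ (z = 4/5 = 4*(⅕) = ⅘ ≈ 0.80000)
d(K) = -41 + K² - 12*K (d(K) = (K² - 12*K) - 41 = -41 + K² - 12*K)
1/(d(-14)*W(5, z)) = 1/((-41 + (-14)² - 12*(-14))*(5 - 1*⅘)) = 1/((-41 + 196 + 168)*(5 - ⅘)) = 1/(323*(21/5)) = 1/(6783/5) = 5/6783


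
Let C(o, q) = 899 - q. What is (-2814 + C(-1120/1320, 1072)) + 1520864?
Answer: 1517877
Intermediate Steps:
(-2814 + C(-1120/1320, 1072)) + 1520864 = (-2814 + (899 - 1*1072)) + 1520864 = (-2814 + (899 - 1072)) + 1520864 = (-2814 - 173) + 1520864 = -2987 + 1520864 = 1517877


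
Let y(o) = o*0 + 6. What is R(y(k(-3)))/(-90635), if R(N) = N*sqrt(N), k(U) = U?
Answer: -6*sqrt(6)/90635 ≈ -0.00016216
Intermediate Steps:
y(o) = 6 (y(o) = 0 + 6 = 6)
R(N) = N**(3/2)
R(y(k(-3)))/(-90635) = 6**(3/2)/(-90635) = (6*sqrt(6))*(-1/90635) = -6*sqrt(6)/90635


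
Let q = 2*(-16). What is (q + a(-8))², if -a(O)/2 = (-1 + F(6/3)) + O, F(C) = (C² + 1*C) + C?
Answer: 900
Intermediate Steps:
q = -32
F(C) = C² + 2*C (F(C) = (C² + C) + C = (C + C²) + C = C² + 2*C)
a(O) = -14 - 2*O (a(O) = -2*((-1 + (6/3)*(2 + 6/3)) + O) = -2*((-1 + (6*(⅓))*(2 + 6*(⅓))) + O) = -2*((-1 + 2*(2 + 2)) + O) = -2*((-1 + 2*4) + O) = -2*((-1 + 8) + O) = -2*(7 + O) = -14 - 2*O)
(q + a(-8))² = (-32 + (-14 - 2*(-8)))² = (-32 + (-14 + 16))² = (-32 + 2)² = (-30)² = 900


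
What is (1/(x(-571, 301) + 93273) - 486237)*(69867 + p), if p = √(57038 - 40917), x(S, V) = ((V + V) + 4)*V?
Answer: -1040593896184486/30631 - 938317309454*√329/275679 ≈ -3.4034e+10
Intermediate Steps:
x(S, V) = V*(4 + 2*V) (x(S, V) = (2*V + 4)*V = (4 + 2*V)*V = V*(4 + 2*V))
p = 7*√329 (p = √16121 = 7*√329 ≈ 126.97)
(1/(x(-571, 301) + 93273) - 486237)*(69867 + p) = (1/(2*301*(2 + 301) + 93273) - 486237)*(69867 + 7*√329) = (1/(2*301*303 + 93273) - 486237)*(69867 + 7*√329) = (1/(182406 + 93273) - 486237)*(69867 + 7*√329) = (1/275679 - 486237)*(69867 + 7*√329) = -134045329922*(69867 + 7*√329)/275679 = -1040593896184486/30631 - 938317309454*√329/275679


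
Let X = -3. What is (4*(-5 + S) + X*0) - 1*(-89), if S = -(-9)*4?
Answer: 213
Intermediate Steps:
S = 36 (S = -3*(-12) = 36)
(4*(-5 + S) + X*0) - 1*(-89) = (4*(-5 + 36) - 3*0) - 1*(-89) = (4*31 + 0) + 89 = (124 + 0) + 89 = 124 + 89 = 213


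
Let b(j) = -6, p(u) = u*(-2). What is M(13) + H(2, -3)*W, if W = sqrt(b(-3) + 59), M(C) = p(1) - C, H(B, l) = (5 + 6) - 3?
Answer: -15 + 8*sqrt(53) ≈ 43.241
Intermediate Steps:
p(u) = -2*u
H(B, l) = 8 (H(B, l) = 11 - 3 = 8)
M(C) = -2 - C (M(C) = -2*1 - C = -2 - C)
W = sqrt(53) (W = sqrt(-6 + 59) = sqrt(53) ≈ 7.2801)
M(13) + H(2, -3)*W = (-2 - 1*13) + 8*sqrt(53) = (-2 - 13) + 8*sqrt(53) = -15 + 8*sqrt(53)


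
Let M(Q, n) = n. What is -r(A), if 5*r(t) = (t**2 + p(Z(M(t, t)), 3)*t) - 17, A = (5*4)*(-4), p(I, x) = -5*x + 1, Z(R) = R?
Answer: -7503/5 ≈ -1500.6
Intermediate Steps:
p(I, x) = 1 - 5*x
A = -80 (A = 20*(-4) = -80)
r(t) = -17/5 - 14*t/5 + t**2/5 (r(t) = ((t**2 + (1 - 5*3)*t) - 17)/5 = ((t**2 + (1 - 15)*t) - 17)/5 = ((t**2 - 14*t) - 17)/5 = (-17 + t**2 - 14*t)/5 = -17/5 - 14*t/5 + t**2/5)
-r(A) = -(-17/5 - 14/5*(-80) + (1/5)*(-80)**2) = -(-17/5 + 224 + (1/5)*6400) = -(-17/5 + 224 + 1280) = -1*7503/5 = -7503/5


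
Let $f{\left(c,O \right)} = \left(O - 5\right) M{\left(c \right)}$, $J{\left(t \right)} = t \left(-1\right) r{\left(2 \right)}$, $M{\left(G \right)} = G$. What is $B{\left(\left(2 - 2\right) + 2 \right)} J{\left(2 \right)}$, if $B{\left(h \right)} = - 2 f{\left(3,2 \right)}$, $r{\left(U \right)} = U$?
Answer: $-72$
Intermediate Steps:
$J{\left(t \right)} = - 2 t$ ($J{\left(t \right)} = t \left(-1\right) 2 = - t 2 = - 2 t$)
$f{\left(c,O \right)} = c \left(-5 + O\right)$ ($f{\left(c,O \right)} = \left(O - 5\right) c = \left(-5 + O\right) c = c \left(-5 + O\right)$)
$B{\left(h \right)} = 18$ ($B{\left(h \right)} = - 2 \cdot 3 \left(-5 + 2\right) = - 2 \cdot 3 \left(-3\right) = \left(-2\right) \left(-9\right) = 18$)
$B{\left(\left(2 - 2\right) + 2 \right)} J{\left(2 \right)} = 18 \left(\left(-2\right) 2\right) = 18 \left(-4\right) = -72$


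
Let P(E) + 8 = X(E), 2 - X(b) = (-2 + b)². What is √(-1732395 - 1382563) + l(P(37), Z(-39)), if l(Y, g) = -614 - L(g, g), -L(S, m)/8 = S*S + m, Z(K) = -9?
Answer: -38 + I*√3114958 ≈ -38.0 + 1764.9*I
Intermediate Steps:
X(b) = 2 - (-2 + b)²
L(S, m) = -8*m - 8*S² (L(S, m) = -8*(S*S + m) = -8*(S² + m) = -8*(m + S²) = -8*m - 8*S²)
P(E) = -6 - (-2 + E)² (P(E) = -8 + (2 - (-2 + E)²) = -6 - (-2 + E)²)
l(Y, g) = -614 + 8*g + 8*g² (l(Y, g) = -614 - (-8*g - 8*g²) = -614 + (8*g + 8*g²) = -614 + 8*g + 8*g²)
√(-1732395 - 1382563) + l(P(37), Z(-39)) = √(-1732395 - 1382563) + (-614 + 8*(-9) + 8*(-9)²) = √(-3114958) + (-614 - 72 + 8*81) = I*√3114958 + (-614 - 72 + 648) = I*√3114958 - 38 = -38 + I*√3114958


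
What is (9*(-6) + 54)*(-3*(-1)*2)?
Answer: 0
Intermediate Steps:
(9*(-6) + 54)*(-3*(-1)*2) = (-54 + 54)*(3*2) = 0*6 = 0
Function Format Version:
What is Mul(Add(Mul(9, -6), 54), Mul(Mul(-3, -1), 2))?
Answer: 0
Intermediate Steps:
Mul(Add(Mul(9, -6), 54), Mul(Mul(-3, -1), 2)) = Mul(Add(-54, 54), Mul(3, 2)) = Mul(0, 6) = 0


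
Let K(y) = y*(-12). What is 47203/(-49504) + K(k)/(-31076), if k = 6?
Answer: -1655335/1740256 ≈ -0.95120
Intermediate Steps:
K(y) = -12*y
47203/(-49504) + K(k)/(-31076) = 47203/(-49504) - 12*6/(-31076) = 47203*(-1/49504) - 72*(-1/31076) = -3631/3808 + 18/7769 = -1655335/1740256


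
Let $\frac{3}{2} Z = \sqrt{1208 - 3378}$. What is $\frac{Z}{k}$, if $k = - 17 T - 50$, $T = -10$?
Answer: $\frac{i \sqrt{2170}}{180} \approx 0.2588 i$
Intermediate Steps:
$Z = \frac{2 i \sqrt{2170}}{3}$ ($Z = \frac{2 \sqrt{1208 - 3378}}{3} = \frac{2 \sqrt{-2170}}{3} = \frac{2 i \sqrt{2170}}{3} \approx 31.056 i$)
$k = 120$ ($k = \left(-17\right) \left(-10\right) - 50 = 170 - 50 = 120$)
$\frac{Z}{k} = \frac{\frac{2}{3} i \sqrt{2170}}{120} = \frac{2 i \sqrt{2170}}{3} \cdot \frac{1}{120} = \frac{i \sqrt{2170}}{180}$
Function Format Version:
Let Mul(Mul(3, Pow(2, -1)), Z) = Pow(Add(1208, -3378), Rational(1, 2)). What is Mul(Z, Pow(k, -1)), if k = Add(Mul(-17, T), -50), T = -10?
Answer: Mul(Rational(1, 180), I, Pow(2170, Rational(1, 2))) ≈ Mul(0.25880, I)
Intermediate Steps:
Z = Mul(Rational(2, 3), I, Pow(2170, Rational(1, 2))) (Z = Mul(Rational(2, 3), Pow(Add(1208, -3378), Rational(1, 2))) = Mul(Rational(2, 3), Pow(-2170, Rational(1, 2))) = Mul(Rational(2, 3), Mul(I, Pow(2170, Rational(1, 2)))) = Mul(Rational(2, 3), I, Pow(2170, Rational(1, 2))) ≈ Mul(31.056, I))
k = 120 (k = Add(Mul(-17, -10), -50) = Add(170, -50) = 120)
Mul(Z, Pow(k, -1)) = Mul(Mul(Rational(2, 3), I, Pow(2170, Rational(1, 2))), Pow(120, -1)) = Mul(Mul(Rational(2, 3), I, Pow(2170, Rational(1, 2))), Rational(1, 120)) = Mul(Rational(1, 180), I, Pow(2170, Rational(1, 2)))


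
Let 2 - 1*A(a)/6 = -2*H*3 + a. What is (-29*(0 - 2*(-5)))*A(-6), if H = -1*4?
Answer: 27840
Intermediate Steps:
H = -4
A(a) = -132 - 6*a (A(a) = 12 - 6*(-(-8)*3 + a) = 12 - 6*(-2*(-12) + a) = 12 - 6*(24 + a) = 12 + (-144 - 6*a) = -132 - 6*a)
(-29*(0 - 2*(-5)))*A(-6) = (-29*(0 - 2*(-5)))*(-132 - 6*(-6)) = (-29*(0 + 10))*(-132 + 36) = -29*10*(-96) = -290*(-96) = 27840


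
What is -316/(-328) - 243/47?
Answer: -16213/3854 ≈ -4.2068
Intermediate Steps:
-316/(-328) - 243/47 = -316*(-1/328) - 243*1/47 = 79/82 - 243/47 = -16213/3854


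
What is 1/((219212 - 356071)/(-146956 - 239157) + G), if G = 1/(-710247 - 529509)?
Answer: 68383701204/24238768613 ≈ 2.8213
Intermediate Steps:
G = -1/1239756 (G = 1/(-1239756) = -1/1239756 ≈ -8.0661e-7)
1/((219212 - 356071)/(-146956 - 239157) + G) = 1/((219212 - 356071)/(-146956 - 239157) - 1/1239756) = 1/(-136859/(-386113) - 1/1239756) = 1/(-136859*(-1/386113) - 1/1239756) = 1/(136859/386113 - 1/1239756) = 1/(24238768613/68383701204) = 68383701204/24238768613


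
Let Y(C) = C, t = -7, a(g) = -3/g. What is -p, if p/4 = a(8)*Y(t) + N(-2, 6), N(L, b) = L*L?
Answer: -53/2 ≈ -26.500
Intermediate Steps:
N(L, b) = L²
p = 53/2 (p = 4*(-3/8*(-7) + (-2)²) = 4*(-3*⅛*(-7) + 4) = 4*(-3/8*(-7) + 4) = 4*(21/8 + 4) = 4*(53/8) = 53/2 ≈ 26.500)
-p = -1*53/2 = -53/2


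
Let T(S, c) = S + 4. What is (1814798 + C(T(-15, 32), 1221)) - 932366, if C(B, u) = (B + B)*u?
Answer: 855570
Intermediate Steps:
T(S, c) = 4 + S
C(B, u) = 2*B*u (C(B, u) = (2*B)*u = 2*B*u)
(1814798 + C(T(-15, 32), 1221)) - 932366 = (1814798 + 2*(4 - 15)*1221) - 932366 = (1814798 + 2*(-11)*1221) - 932366 = (1814798 - 26862) - 932366 = 1787936 - 932366 = 855570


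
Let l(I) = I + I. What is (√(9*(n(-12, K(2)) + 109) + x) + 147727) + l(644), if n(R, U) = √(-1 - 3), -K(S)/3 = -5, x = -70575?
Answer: 149015 + √(-69594 + 18*I) ≈ 1.4902e+5 + 263.81*I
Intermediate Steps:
l(I) = 2*I
K(S) = 15 (K(S) = -3*(-5) = 15)
n(R, U) = 2*I (n(R, U) = √(-4) = 2*I)
(√(9*(n(-12, K(2)) + 109) + x) + 147727) + l(644) = (√(9*(2*I + 109) - 70575) + 147727) + 2*644 = (√(9*(109 + 2*I) - 70575) + 147727) + 1288 = (√((981 + 18*I) - 70575) + 147727) + 1288 = (√(-69594 + 18*I) + 147727) + 1288 = (147727 + √(-69594 + 18*I)) + 1288 = 149015 + √(-69594 + 18*I)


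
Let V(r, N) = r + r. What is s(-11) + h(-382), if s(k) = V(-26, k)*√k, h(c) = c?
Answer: -382 - 52*I*√11 ≈ -382.0 - 172.46*I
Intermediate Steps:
V(r, N) = 2*r
s(k) = -52*√k (s(k) = (2*(-26))*√k = -52*√k)
s(-11) + h(-382) = -52*I*√11 - 382 = -382 - 52*I*√11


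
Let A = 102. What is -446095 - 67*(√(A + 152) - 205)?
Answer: -432360 - 67*√254 ≈ -4.3343e+5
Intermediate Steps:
-446095 - 67*(√(A + 152) - 205) = -446095 - 67*(√(102 + 152) - 205) = -446095 - 67*(√254 - 205) = -446095 - 67*(-205 + √254) = -446095 - (-13735 + 67*√254) = -446095 + (13735 - 67*√254) = -432360 - 67*√254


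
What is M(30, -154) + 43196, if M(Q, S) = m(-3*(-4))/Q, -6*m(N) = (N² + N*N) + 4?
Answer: 1943747/45 ≈ 43194.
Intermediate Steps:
m(N) = -⅔ - N²/3 (m(N) = -((N² + N*N) + 4)/6 = -((N² + N²) + 4)/6 = -(2*N² + 4)/6 = -(4 + 2*N²)/6 = -⅔ - N²/3)
M(Q, S) = -146/(3*Q) (M(Q, S) = (-⅔ - (-3*(-4))²/3)/Q = (-⅔ - ⅓*12²)/Q = (-⅔ - ⅓*144)/Q = (-⅔ - 48)/Q = -146/(3*Q))
M(30, -154) + 43196 = -146/3/30 + 43196 = -146/3*1/30 + 43196 = -73/45 + 43196 = 1943747/45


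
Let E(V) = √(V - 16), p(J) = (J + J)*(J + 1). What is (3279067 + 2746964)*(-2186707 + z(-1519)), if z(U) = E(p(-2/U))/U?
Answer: -13177164169917 - 12052062*I*√9227923/2307361 ≈ -1.3177e+13 - 15867.0*I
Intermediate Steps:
p(J) = 2*J*(1 + J) (p(J) = (2*J)*(1 + J) = 2*J*(1 + J))
E(V) = √(-16 + V)
z(U) = √(-16 - 4*(1 - 2/U)/U)/U (z(U) = √(-16 + 2*(-2/U)*(1 - 2/U))/U = √(-16 - 4*(1 - 2/U)/U)/U)
(3279067 + 2746964)*(-2186707 + z(-1519)) = (3279067 + 2746964)*(-2186707 + 2*√(-4 - 1/(-1519) + 2/(-1519)²)/(-1519)) = 6026031*(-2186707 + 2*(-1/1519)*√(-4 - 1*(-1/1519) + 2*(1/2307361))) = 6026031*(-2186707 + 2*(-1/1519)*√(-4 + 1/1519 + 2/2307361)) = 6026031*(-2186707 + 2*(-1/1519)*√(-9227923/2307361)) = 6026031*(-2186707 + 2*(-1/1519)*(I*√9227923/1519)) = 6026031*(-2186707 - 2*I*√9227923/2307361) = -13177164169917 - 12052062*I*√9227923/2307361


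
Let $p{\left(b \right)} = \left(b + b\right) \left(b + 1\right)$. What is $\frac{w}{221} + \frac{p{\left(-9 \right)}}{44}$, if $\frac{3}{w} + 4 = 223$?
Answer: $\frac{580799}{177463} \approx 3.2728$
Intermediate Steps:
$w = \frac{1}{73}$ ($w = \frac{3}{-4 + 223} = \frac{3}{219} = 3 \cdot \frac{1}{219} = \frac{1}{73} \approx 0.013699$)
$p{\left(b \right)} = 2 b \left(1 + b\right)$
$\frac{w}{221} + \frac{p{\left(-9 \right)}}{44} = \frac{1}{73 \cdot 221} + \frac{2 \left(-9\right) \left(1 - 9\right)}{44} = \frac{1}{73} \cdot \frac{1}{221} + 2 \left(-9\right) \left(-8\right) \frac{1}{44} = \frac{1}{16133} + 144 \cdot \frac{1}{44} = \frac{1}{16133} + \frac{36}{11} = \frac{580799}{177463}$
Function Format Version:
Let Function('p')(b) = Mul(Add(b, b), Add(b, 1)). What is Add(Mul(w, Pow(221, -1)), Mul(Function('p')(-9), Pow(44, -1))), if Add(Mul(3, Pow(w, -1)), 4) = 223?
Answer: Rational(580799, 177463) ≈ 3.2728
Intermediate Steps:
w = Rational(1, 73) (w = Mul(3, Pow(Add(-4, 223), -1)) = Mul(3, Pow(219, -1)) = Mul(3, Rational(1, 219)) = Rational(1, 73) ≈ 0.013699)
Function('p')(b) = Mul(2, b, Add(1, b)) (Function('p')(b) = Mul(Mul(2, b), Add(1, b)) = Mul(2, b, Add(1, b)))
Add(Mul(w, Pow(221, -1)), Mul(Function('p')(-9), Pow(44, -1))) = Add(Mul(Rational(1, 73), Pow(221, -1)), Mul(Mul(2, -9, Add(1, -9)), Pow(44, -1))) = Add(Mul(Rational(1, 73), Rational(1, 221)), Mul(Mul(2, -9, -8), Rational(1, 44))) = Add(Rational(1, 16133), Mul(144, Rational(1, 44))) = Add(Rational(1, 16133), Rational(36, 11)) = Rational(580799, 177463)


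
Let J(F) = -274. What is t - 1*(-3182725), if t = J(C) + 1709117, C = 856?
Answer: 4891568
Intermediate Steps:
t = 1708843 (t = -274 + 1709117 = 1708843)
t - 1*(-3182725) = 1708843 - 1*(-3182725) = 1708843 + 3182725 = 4891568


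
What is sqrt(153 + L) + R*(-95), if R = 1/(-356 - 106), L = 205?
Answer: 95/462 + sqrt(358) ≈ 19.127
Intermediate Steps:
R = -1/462 (R = 1/(-462) = -1/462 ≈ -0.0021645)
sqrt(153 + L) + R*(-95) = sqrt(153 + 205) - 1/462*(-95) = sqrt(358) + 95/462 = 95/462 + sqrt(358)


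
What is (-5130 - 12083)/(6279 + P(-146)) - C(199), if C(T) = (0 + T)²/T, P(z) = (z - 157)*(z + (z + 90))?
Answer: -13446728/67485 ≈ -199.26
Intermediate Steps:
P(z) = (-157 + z)*(90 + 2*z) (P(z) = (-157 + z)*(z + (90 + z)) = (-157 + z)*(90 + 2*z))
C(T) = T (C(T) = T²/T = T)
(-5130 - 12083)/(6279 + P(-146)) - C(199) = (-5130 - 12083)/(6279 + (-14130 - 224*(-146) + 2*(-146)²)) - 1*199 = -17213/(6279 + (-14130 + 32704 + 2*21316)) - 199 = -17213/(6279 + (-14130 + 32704 + 42632)) - 199 = -17213/(6279 + 61206) - 199 = -17213/67485 - 199 = -13446728/67485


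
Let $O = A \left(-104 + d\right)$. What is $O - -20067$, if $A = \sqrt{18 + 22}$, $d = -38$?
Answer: $20067 - 284 \sqrt{10} \approx 19169.0$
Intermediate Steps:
$A = 2 \sqrt{10}$ ($A = \sqrt{40} = 2 \sqrt{10} \approx 6.3246$)
$O = - 284 \sqrt{10}$ ($O = 2 \sqrt{10} \left(-104 - 38\right) = 2 \sqrt{10} \left(-142\right) = - 284 \sqrt{10} \approx -898.09$)
$O - -20067 = - 284 \sqrt{10} - -20067 = - 284 \sqrt{10} + 20067 = 20067 - 284 \sqrt{10}$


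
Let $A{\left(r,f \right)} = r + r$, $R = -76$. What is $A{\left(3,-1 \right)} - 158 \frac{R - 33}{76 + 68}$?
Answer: $\frac{9043}{72} \approx 125.6$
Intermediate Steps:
$A{\left(r,f \right)} = 2 r$
$A{\left(3,-1 \right)} - 158 \frac{R - 33}{76 + 68} = 2 \cdot 3 - 158 \frac{-76 - 33}{76 + 68} = 6 - 158 \left(- \frac{109}{144}\right) = 6 - 158 \left(\left(-109\right) \frac{1}{144}\right) = 6 - - \frac{8611}{72} = 6 + \frac{8611}{72} = \frac{9043}{72}$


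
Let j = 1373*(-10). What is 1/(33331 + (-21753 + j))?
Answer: -1/2152 ≈ -0.00046468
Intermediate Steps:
j = -13730
1/(33331 + (-21753 + j)) = 1/(33331 + (-21753 - 13730)) = 1/(33331 - 35483) = 1/(-2152) = -1/2152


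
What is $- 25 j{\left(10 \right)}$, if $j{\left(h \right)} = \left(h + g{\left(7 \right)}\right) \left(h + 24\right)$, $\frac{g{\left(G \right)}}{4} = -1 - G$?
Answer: $18700$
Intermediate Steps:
$g{\left(G \right)} = -4 - 4 G$ ($g{\left(G \right)} = 4 \left(-1 - G\right) = -4 - 4 G$)
$j{\left(h \right)} = \left(-32 + h\right) \left(24 + h\right)$ ($j{\left(h \right)} = \left(h - 32\right) \left(h + 24\right) = \left(h - 32\right) \left(24 + h\right) = \left(-32 + h\right) \left(24 + h\right)$)
$- 25 j{\left(10 \right)} = - 25 \left(-768 + 10^{2} - 80\right) = - 25 \left(-768 + 100 - 80\right) = \left(-25\right) \left(-748\right) = 18700$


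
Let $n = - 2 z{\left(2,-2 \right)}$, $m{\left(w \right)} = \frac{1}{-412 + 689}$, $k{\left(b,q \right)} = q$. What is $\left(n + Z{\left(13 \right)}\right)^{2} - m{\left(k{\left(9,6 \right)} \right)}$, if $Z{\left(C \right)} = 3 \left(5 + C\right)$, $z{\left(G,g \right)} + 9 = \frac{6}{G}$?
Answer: $\frac{1206611}{277} \approx 4356.0$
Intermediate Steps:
$m{\left(w \right)} = \frac{1}{277}$
$z{\left(G,g \right)} = -9 + \frac{6}{G}$
$Z{\left(C \right)} = 15 + 3 C$
$n = 12$ ($n = - 2 \left(-9 + \frac{6}{2}\right) = - 2 \left(-9 + 6 \cdot \frac{1}{2}\right) = - 2 \left(-9 + 3\right) = \left(-2\right) \left(-6\right) = 12$)
$\left(n + Z{\left(13 \right)}\right)^{2} - m{\left(k{\left(9,6 \right)} \right)} = \left(12 + \left(15 + 3 \cdot 13\right)\right)^{2} - \frac{1}{277} = \left(12 + \left(15 + 39\right)\right)^{2} - \frac{1}{277} = \left(12 + 54\right)^{2} - \frac{1}{277} = 66^{2} - \frac{1}{277} = 4356 - \frac{1}{277} = \frac{1206611}{277}$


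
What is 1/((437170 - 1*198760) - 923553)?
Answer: -1/685143 ≈ -1.4595e-6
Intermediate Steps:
1/((437170 - 1*198760) - 923553) = 1/((437170 - 198760) - 923553) = 1/(238410 - 923553) = 1/(-685143) = -1/685143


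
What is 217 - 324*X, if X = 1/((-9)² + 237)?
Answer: 11447/53 ≈ 215.98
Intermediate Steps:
X = 1/318 (X = 1/(81 + 237) = 1/318 ≈ 0.0031447)
217 - 324*X = 217 - 324*1/318 = 217 - 54/53 = 11447/53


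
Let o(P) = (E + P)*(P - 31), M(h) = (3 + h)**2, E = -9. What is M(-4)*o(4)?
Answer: 135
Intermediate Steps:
o(P) = (-31 + P)*(-9 + P) (o(P) = (-9 + P)*(P - 31) = (-9 + P)*(-31 + P) = (-31 + P)*(-9 + P))
M(-4)*o(4) = (3 - 4)**2*(279 + 4**2 - 40*4) = (-1)**2*(279 + 16 - 160) = 1*135 = 135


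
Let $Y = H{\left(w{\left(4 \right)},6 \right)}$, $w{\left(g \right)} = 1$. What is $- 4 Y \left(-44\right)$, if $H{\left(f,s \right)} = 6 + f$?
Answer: $1232$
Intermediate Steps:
$Y = 7$ ($Y = 6 + 1 = 7$)
$- 4 Y \left(-44\right) = \left(-4\right) 7 \left(-44\right) = \left(-28\right) \left(-44\right) = 1232$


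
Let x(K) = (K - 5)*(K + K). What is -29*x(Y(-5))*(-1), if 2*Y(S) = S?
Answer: 2175/2 ≈ 1087.5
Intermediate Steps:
Y(S) = S/2
x(K) = 2*K*(-5 + K) (x(K) = (-5 + K)*(2*K) = 2*K*(-5 + K))
-29*x(Y(-5))*(-1) = -58*(1/2)*(-5)*(-5 + (1/2)*(-5))*(-1) = -58*(-5)*(-5 - 5/2)/2*(-1) = -58*(-5)*(-15)/(2*2)*(-1) = -29*75/2*(-1) = -2175/2*(-1) = 2175/2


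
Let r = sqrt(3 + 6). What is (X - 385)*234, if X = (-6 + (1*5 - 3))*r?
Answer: -92898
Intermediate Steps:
r = 3 (r = sqrt(9) = 3)
X = -12 (X = (-6 + (1*5 - 3))*3 = (-6 + (5 - 3))*3 = (-6 + 2)*3 = -4*3 = -12)
(X - 385)*234 = (-12 - 385)*234 = -397*234 = -92898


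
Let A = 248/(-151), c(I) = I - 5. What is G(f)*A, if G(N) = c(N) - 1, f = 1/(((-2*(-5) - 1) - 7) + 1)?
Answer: 4216/453 ≈ 9.3068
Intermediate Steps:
c(I) = -5 + I
f = 1/3 (f = 1/(((10 - 1) - 7) + 1) = 1/((9 - 7) + 1) = 1/(2 + 1) = 1/3 ≈ 0.33333)
G(N) = -6 + N (G(N) = (-5 + N) - 1 = -6 + N)
A = -248/151 (A = 248*(-1/151) = -248/151 ≈ -1.6424)
G(f)*A = (-6 + 1/3)*(-248/151) = -17/3*(-248/151) = 4216/453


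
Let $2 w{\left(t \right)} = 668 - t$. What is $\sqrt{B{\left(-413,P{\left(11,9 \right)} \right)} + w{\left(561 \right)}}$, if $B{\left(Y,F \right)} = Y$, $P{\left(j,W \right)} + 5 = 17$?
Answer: $\frac{i \sqrt{1438}}{2} \approx 18.96 i$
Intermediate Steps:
$w{\left(t \right)} = 334 - \frac{t}{2}$ ($w{\left(t \right)} = \frac{668 - t}{2} = 334 - \frac{t}{2}$)
$P{\left(j,W \right)} = 12$ ($P{\left(j,W \right)} = -5 + 17 = 12$)
$\sqrt{B{\left(-413,P{\left(11,9 \right)} \right)} + w{\left(561 \right)}} = \sqrt{-413 + \left(334 - \frac{561}{2}\right)} = \sqrt{-413 + \frac{107}{2}} = \sqrt{- \frac{719}{2}} = \frac{i \sqrt{1438}}{2}$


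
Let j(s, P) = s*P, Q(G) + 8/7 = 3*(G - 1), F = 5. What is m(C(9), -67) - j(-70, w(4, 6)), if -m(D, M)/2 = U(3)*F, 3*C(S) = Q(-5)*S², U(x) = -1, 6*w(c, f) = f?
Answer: 80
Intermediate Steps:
w(c, f) = f/6
Q(G) = -29/7 + 3*G (Q(G) = -8/7 + 3*(G - 1) = -8/7 + 3*(-1 + G) = -8/7 + (-3 + 3*G) = -29/7 + 3*G)
j(s, P) = P*s
C(S) = -134*S²/21 (C(S) = ((-29/7 + 3*(-5))*S²)/3 = ((-29/7 - 15)*S²)/3 = (-134*S²/7)/3 = -134*S²/21)
m(D, M) = 10 (m(D, M) = -(-2)*5 = -2*(-5) = 10)
m(C(9), -67) - j(-70, w(4, 6)) = 10 - (⅙)*6*(-70) = 10 - (-70) = 10 - 1*(-70) = 10 + 70 = 80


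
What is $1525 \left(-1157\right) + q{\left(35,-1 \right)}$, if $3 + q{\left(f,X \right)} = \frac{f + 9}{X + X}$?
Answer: $-1764450$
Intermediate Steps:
$q{\left(f,X \right)} = -3 + \frac{9 + f}{2 X}$ ($q{\left(f,X \right)} = -3 + \frac{f + 9}{X + X} = -3 + \frac{9 + f}{2 X}$)
$1525 \left(-1157\right) + q{\left(35,-1 \right)} = 1525 \left(-1157\right) + \frac{9 + 35 - -6}{2 \left(-1\right)} = -1764425 + \frac{1}{2} \left(-1\right) \left(9 + 35 + 6\right) = -1764425 + \frac{1}{2} \left(-1\right) 50 = -1764425 - 25 = -1764450$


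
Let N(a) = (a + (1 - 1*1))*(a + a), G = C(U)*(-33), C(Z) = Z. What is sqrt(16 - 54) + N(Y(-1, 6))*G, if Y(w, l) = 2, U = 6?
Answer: -1584 + I*sqrt(38) ≈ -1584.0 + 6.1644*I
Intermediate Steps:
G = -198 (G = 6*(-33) = -198)
N(a) = 2*a**2 (N(a) = (a + (1 - 1))*(2*a) = (a + 0)*(2*a) = a*(2*a) = 2*a**2)
sqrt(16 - 54) + N(Y(-1, 6))*G = sqrt(16 - 54) + (2*2**2)*(-198) = sqrt(-38) + (2*4)*(-198) = I*sqrt(38) + 8*(-198) = I*sqrt(38) - 1584 = -1584 + I*sqrt(38)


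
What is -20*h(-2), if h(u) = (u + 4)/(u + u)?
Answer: 10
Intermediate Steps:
h(u) = (4 + u)/(2*u) (h(u) = (4 + u)/((2*u)) = (4 + u)*(1/(2*u)) = (4 + u)/(2*u))
-20*h(-2) = -10*(4 - 2)/(-2) = -10*(-1)*2/2 = -20*(-1/2) = 10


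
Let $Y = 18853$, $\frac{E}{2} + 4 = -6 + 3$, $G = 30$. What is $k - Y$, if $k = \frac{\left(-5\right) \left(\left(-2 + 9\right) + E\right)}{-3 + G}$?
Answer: $- \frac{508996}{27} \approx -18852.0$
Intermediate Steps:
$E = -14$ ($E = -8 + 2 \left(-6 + 3\right) = -8 + 2 \left(-3\right) = -8 - 6 = -14$)
$k = \frac{35}{27}$ ($k = \frac{\left(-5\right) \left(\left(-2 + 9\right) - 14\right)}{-3 + 30} = \frac{\left(-5\right) \left(7 - 14\right)}{27} = \left(-5\right) \left(-7\right) \frac{1}{27} = 35 \cdot \frac{1}{27} = \frac{35}{27} \approx 1.2963$)
$k - Y = \frac{35}{27} - 18853 = - \frac{508996}{27}$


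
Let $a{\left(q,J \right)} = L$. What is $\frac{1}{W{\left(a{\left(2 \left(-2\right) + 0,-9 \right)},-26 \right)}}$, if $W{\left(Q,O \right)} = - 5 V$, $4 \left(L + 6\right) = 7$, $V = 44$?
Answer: $- \frac{1}{220} \approx -0.0045455$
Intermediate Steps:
$L = - \frac{17}{4}$ ($L = -6 + \frac{1}{4} \cdot 7 = -6 + \frac{7}{4} = - \frac{17}{4} \approx -4.25$)
$a{\left(q,J \right)} = - \frac{17}{4}$
$W{\left(Q,O \right)} = -220$ ($W{\left(Q,O \right)} = \left(-5\right) 44 = -220$)
$\frac{1}{W{\left(a{\left(2 \left(-2\right) + 0,-9 \right)},-26 \right)}} = \frac{1}{-220} = - \frac{1}{220}$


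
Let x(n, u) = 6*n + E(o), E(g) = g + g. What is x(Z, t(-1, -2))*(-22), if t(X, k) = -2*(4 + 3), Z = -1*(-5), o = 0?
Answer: -660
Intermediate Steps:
Z = 5
t(X, k) = -14 (t(X, k) = -2*7 = -14)
E(g) = 2*g
x(n, u) = 6*n (x(n, u) = 6*n + 2*0 = 6*n + 0 = 6*n)
x(Z, t(-1, -2))*(-22) = (6*5)*(-22) = 30*(-22) = -660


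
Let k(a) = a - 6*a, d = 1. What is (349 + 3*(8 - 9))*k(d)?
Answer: -1730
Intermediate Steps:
k(a) = -5*a (k(a) = a - 6*a = -5*a)
(349 + 3*(8 - 9))*k(d) = (349 + 3*(8 - 9))*(-5*1) = (349 + 3*(-1))*(-5) = (349 - 3)*(-5) = 346*(-5) = -1730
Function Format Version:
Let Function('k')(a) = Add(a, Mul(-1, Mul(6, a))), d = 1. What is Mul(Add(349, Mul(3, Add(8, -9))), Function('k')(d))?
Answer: -1730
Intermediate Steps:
Function('k')(a) = Mul(-5, a) (Function('k')(a) = Add(a, Mul(-6, a)) = Mul(-5, a))
Mul(Add(349, Mul(3, Add(8, -9))), Function('k')(d)) = Mul(Add(349, Mul(3, Add(8, -9))), Mul(-5, 1)) = Mul(Add(349, Mul(3, -1)), -5) = Mul(Add(349, -3), -5) = Mul(346, -5) = -1730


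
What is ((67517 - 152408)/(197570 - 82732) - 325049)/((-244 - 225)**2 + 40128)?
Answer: -37328061953/29868100582 ≈ -1.2498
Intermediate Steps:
((67517 - 152408)/(197570 - 82732) - 325049)/((-244 - 225)**2 + 40128) = (-84891/114838 - 325049)/((-469)**2 + 40128) = (-84891*1/114838 - 325049)/(219961 + 40128) = (-84891/114838 - 325049)/260089 = -37328061953/114838*1/260089 = -37328061953/29868100582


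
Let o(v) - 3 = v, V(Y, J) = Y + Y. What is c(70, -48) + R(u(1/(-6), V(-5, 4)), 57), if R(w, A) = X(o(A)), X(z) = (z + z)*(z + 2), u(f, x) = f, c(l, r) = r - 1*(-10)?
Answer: 7402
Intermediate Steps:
c(l, r) = 10 + r (c(l, r) = r + 10 = 10 + r)
V(Y, J) = 2*Y
o(v) = 3 + v
X(z) = 2*z*(2 + z) (X(z) = (2*z)*(2 + z) = 2*z*(2 + z))
R(w, A) = 2*(3 + A)*(5 + A) (R(w, A) = 2*(3 + A)*(2 + (3 + A)) = 2*(3 + A)*(5 + A))
c(70, -48) + R(u(1/(-6), V(-5, 4)), 57) = (10 - 48) + 2*(3 + 57)*(5 + 57) = -38 + 2*60*62 = -38 + 7440 = 7402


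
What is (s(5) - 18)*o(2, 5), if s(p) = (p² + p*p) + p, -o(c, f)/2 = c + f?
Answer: -518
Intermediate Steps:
o(c, f) = -2*c - 2*f (o(c, f) = -2*(c + f) = -2*c - 2*f)
s(p) = p + 2*p² (s(p) = (p² + p²) + p = 2*p² + p = p + 2*p²)
(s(5) - 18)*o(2, 5) = (5*(1 + 2*5) - 18)*(-2*2 - 2*5) = (5*(1 + 10) - 18)*(-4 - 10) = (5*11 - 18)*(-14) = (55 - 18)*(-14) = 37*(-14) = -518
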